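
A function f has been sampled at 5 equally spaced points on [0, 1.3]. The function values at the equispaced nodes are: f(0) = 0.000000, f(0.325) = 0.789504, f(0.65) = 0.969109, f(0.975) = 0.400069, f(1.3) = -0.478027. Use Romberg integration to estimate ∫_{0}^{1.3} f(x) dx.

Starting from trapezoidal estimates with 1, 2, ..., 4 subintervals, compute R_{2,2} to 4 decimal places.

0.6695

R_{0,0} (trapezoid, 1 panel, h=1.3000): -0.310718
R_{1,0} (trapezoid, 2 panels, h=0.6500): 0.474562
R_{2,0} (trapezoid, 4 panels, h=0.3250): 0.623892
R_{1,1} = 0.474562 + (0.474562 − (-0.310718))/3 = 0.736322
R_{2,1} = 0.623892 + (0.623892 − 0.474562)/3 = 0.673669
R_{2,2} = 0.673669 + (0.673669 − 0.736322)/15 = 0.669492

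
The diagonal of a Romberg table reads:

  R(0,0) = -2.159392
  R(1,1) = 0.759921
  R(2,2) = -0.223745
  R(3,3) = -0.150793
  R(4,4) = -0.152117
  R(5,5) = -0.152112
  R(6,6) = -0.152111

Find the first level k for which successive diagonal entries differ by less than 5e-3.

|R(1,1) − R(0,0)| = 2.919313 ≥ 5e-3
|R(2,2) − R(1,1)| = 0.983666 ≥ 5e-3
|R(3,3) − R(2,2)| = 0.072952 ≥ 5e-3
|R(4,4) − R(3,3)| = 0.001324 < 5e-3

k = 4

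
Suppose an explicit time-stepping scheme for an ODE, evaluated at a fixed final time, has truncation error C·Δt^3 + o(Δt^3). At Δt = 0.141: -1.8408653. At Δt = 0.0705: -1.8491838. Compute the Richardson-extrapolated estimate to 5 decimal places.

The leading error scales as Δt^3; refining by a factor of 2 reduces it by 2^3 = 8.
Extrapolated value = (8·A(Δt/2) − A(Δt)) / (8 − 1)
= (8·(-1.8491838) − (-1.8408653)) / 7
= -12.9526051 / 7 = -1.8503722

-1.85037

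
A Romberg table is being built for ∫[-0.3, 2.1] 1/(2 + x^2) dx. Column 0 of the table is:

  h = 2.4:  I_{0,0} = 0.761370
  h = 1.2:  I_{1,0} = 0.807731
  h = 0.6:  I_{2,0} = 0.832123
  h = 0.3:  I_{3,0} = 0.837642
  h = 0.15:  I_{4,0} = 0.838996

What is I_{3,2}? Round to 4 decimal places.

0.8394

I_{2,1} = 0.832123 + (0.832123 − 0.807731)/3 = 0.840254
I_{3,1} = (4·0.837642 − 0.832123) / 3 = 0.839482
I_{3,2} = (16·0.839482 − 0.840254) / 15 = 0.839431
(Column j=1 coincides with Simpson's rule on the same nodes.)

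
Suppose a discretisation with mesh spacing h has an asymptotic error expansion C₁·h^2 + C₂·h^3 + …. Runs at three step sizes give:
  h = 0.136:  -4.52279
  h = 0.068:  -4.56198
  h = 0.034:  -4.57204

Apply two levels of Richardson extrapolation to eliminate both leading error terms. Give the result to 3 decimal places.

-4.575

First eliminate the h^2 term (factor 2^2 = 4):
  B₁ = (4·(-4.56198) − (-4.52279))/3 = -4.57504
  B₂ = (4·(-4.57204) − (-4.56198))/3 = -4.57539
Then eliminate the h^3 term (factor 2^3 = 8):
  (8·(-4.57539) − (-4.57504))/7 = -4.57544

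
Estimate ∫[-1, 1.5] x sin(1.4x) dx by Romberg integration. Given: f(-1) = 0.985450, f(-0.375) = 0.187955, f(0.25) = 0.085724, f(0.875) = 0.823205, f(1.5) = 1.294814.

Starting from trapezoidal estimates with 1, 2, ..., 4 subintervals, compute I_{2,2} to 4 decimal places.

I_{0,0} (trapezoid, 1 panel, h=2.5000): 2.850330
I_{1,0} (trapezoid, 2 panels, h=1.2500): 1.532320
I_{2,0} (trapezoid, 4 panels, h=0.6250): 1.398135
I_{1,1} = 1.532320 + (1.532320 − 2.850330)/3 = 1.092983
I_{2,1} = 1.398135 + (1.398135 − 1.532320)/3 = 1.353407
I_{2,2} = 1.353407 + (1.353407 − 1.092983)/15 = 1.370769

1.3708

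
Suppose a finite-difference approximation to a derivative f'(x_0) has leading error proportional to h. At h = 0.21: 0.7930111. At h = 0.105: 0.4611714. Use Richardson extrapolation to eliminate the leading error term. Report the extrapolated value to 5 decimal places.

0.12933

Extrapolated value = (2·A(h/2) − A(h)) / (2 − 1)
= (2·0.4611714 − 0.7930111) / 1
= 0.1293317 / 1 = 0.1293317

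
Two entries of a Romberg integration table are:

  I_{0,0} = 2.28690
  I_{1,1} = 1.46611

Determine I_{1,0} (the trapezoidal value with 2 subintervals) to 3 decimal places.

1.671

From I_{1,1} = (4·I_{1,0} − I_{0,0})/3, solve for I_{1,0}:
4·I_{1,0} = 3·1.46611 + 2.28690 = 6.68523
I_{1,0} = 1.67131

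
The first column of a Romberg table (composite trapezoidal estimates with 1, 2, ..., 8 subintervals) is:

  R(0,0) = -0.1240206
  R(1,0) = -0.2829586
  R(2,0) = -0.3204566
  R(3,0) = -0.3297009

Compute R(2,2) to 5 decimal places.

R(1,1) = -0.2829586 + (-0.2829586 − (-0.1240206))/3 = -0.3359379
R(2,1) = (4·(-0.3204566) − (-0.2829586)) / 3 = -0.3329559
R(2,2) = -0.3329559 + (-0.3329559 − (-0.3359379))/15 = -0.3327571

-0.33276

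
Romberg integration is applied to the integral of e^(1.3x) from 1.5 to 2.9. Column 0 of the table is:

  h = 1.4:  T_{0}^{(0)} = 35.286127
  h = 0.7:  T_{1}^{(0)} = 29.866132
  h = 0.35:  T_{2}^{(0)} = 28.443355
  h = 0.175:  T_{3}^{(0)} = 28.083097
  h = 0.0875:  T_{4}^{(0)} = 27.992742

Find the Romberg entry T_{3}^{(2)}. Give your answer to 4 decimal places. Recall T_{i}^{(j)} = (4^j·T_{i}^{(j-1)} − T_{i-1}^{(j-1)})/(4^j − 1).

27.9626

T_{2}^{(1)} = (4·28.443355 − 29.866132) / 3 = 27.969096
T_{3}^{(1)} = (4·28.083097 − 28.443355) / 3 = 27.963011
T_{3}^{(2)} = 27.963011 + (27.963011 − 27.969096)/15 = 27.962605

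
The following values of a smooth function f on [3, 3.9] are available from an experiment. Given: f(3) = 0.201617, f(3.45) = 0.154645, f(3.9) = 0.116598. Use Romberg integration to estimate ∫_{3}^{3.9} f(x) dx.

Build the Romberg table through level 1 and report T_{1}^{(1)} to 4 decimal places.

0.1405

T_{0}^{(0)} (trapezoid, 1 panel, h=0.9000): 0.143197
T_{1}^{(0)} (trapezoid, 2 panels, h=0.4500): 0.141189
T_{1}^{(1)} = 0.141189 + (0.141189 − 0.143197)/3 = 0.140520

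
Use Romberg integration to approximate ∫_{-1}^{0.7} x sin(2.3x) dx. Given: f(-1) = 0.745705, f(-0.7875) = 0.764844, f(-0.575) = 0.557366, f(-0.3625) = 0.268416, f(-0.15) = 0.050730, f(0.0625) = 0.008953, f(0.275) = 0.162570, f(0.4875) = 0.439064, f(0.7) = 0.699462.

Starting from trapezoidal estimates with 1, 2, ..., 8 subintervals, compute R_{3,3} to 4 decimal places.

0.6314

R_{0,0} (trapezoid, 1 panel, h=1.7000): 1.228392
R_{1,0} (trapezoid, 2 panels, h=0.8500): 0.657316
R_{2,0} (trapezoid, 4 panels, h=0.4250): 0.634631
R_{3,0} (trapezoid, 8 panels, h=0.2125): 0.632087
R_{1,1} = 0.657316 + (0.657316 − 1.228392)/3 = 0.466957
R_{2,1} = 0.634631 + (0.634631 − 0.657316)/3 = 0.627069
R_{3,1} = 0.632087 + (0.632087 − 0.634631)/3 = 0.631239
R_{2,2} = 0.627069 + (0.627069 − 0.466957)/15 = 0.637743
R_{3,2} = 0.631239 + (0.631239 − 0.627069)/15 = 0.631517
R_{3,3} = 0.631517 + (0.631517 − 0.637743)/63 = 0.631418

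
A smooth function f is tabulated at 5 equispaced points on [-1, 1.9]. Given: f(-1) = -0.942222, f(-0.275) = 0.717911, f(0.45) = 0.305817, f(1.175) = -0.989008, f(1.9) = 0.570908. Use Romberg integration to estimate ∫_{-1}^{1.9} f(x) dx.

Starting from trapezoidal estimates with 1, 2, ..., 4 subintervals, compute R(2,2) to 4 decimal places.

-0.2450

R(0,0) (trapezoid, 1 panel, h=2.9000): -0.538405
R(1,0) (trapezoid, 2 panels, h=1.4500): 0.174232
R(2,0) (trapezoid, 4 panels, h=0.7250): -0.109429
R(1,1) = 0.174232 + (0.174232 − (-0.538405))/3 = 0.411778
R(2,1) = -0.109429 + (-0.109429 − 0.174232)/3 = -0.203983
R(2,2) = -0.203983 + (-0.203983 − 0.411778)/15 = -0.245034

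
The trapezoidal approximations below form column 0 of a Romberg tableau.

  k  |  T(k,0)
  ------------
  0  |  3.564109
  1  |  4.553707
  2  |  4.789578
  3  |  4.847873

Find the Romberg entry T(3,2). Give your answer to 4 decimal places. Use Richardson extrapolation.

Richardson extrapolation on the trapezoidal column (denominator 4−1=3):
T(2,1) = 4.789578 + (4.789578 − 4.553707)/3 = 4.868202
T(3,1) = 4.847873 + (4.847873 − 4.789578)/3 = 4.867305
T(3,2) = 4.867305 + (4.867305 − 4.868202)/15 = 4.867245

4.8672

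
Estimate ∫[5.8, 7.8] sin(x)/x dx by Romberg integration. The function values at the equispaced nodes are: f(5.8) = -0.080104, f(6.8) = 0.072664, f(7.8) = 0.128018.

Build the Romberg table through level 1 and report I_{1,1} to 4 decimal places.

0.1129

I_{0,0} (trapezoid, 1 panel, h=2.0000): 0.047914
I_{1,0} (trapezoid, 2 panels, h=1.0000): 0.096621
I_{1,1} = 0.096621 + (0.096621 − 0.047914)/3 = 0.112857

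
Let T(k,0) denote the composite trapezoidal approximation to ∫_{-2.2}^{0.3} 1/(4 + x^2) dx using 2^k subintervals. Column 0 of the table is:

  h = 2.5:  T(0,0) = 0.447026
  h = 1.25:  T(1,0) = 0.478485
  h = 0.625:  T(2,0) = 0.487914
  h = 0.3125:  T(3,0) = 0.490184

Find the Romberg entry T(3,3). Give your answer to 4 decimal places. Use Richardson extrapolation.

Richardson extrapolation on the trapezoidal column (denominator 4−1=3):
T(1,1) = 0.478485 + (0.478485 − 0.447026)/3 = 0.488971
T(2,1) = 0.487914 + (0.487914 − 0.478485)/3 = 0.491057
T(3,1) = 0.490184 + (0.490184 − 0.487914)/3 = 0.490941
T(2,2) = 0.491057 + (0.491057 − 0.488971)/15 = 0.491196
T(3,2) = (16·0.490941 − 0.491057) / 15 = 0.490933
T(3,3) = 0.490933 + (0.490933 − 0.491196)/63 = 0.490929

0.4909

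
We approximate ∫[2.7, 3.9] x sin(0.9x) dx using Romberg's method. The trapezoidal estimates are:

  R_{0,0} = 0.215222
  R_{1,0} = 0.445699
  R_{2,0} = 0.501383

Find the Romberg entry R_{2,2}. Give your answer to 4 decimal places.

Richardson extrapolation on the trapezoidal column (denominator 4−1=3):
R_{1,1} = (4·0.445699 − 0.215222) / 3 = 0.522525
R_{2,1} = (4·0.501383 − 0.445699) / 3 = 0.519944
R_{2,2} = (16·0.519944 − 0.522525) / 15 = 0.519772

0.5198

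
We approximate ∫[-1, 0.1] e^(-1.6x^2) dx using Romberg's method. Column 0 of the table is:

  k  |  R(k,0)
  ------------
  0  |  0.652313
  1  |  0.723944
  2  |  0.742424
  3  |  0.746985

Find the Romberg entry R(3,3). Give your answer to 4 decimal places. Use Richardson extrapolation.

0.7485

Richardson extrapolation on the trapezoidal column (denominator 4−1=3):
R(1,1) = (4·0.723944 − 0.652313) / 3 = 0.747821
R(2,1) = (4·0.742424 − 0.723944) / 3 = 0.748584
R(3,1) = 0.746985 + (0.746985 − 0.742424)/3 = 0.748505
R(2,2) = 0.748584 + (0.748584 − 0.747821)/15 = 0.748635
R(3,2) = (16·0.748505 − 0.748584) / 15 = 0.748500
R(3,3) = (64·0.748500 − 0.748635) / 63 = 0.748498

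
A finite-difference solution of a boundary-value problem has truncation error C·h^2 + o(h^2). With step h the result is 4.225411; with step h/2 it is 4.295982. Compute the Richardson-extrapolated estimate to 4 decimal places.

Extrapolated value = (4·A(h/2) − A(h)) / (4 − 1)
= (4·4.295982 − 4.225411) / 3
= 12.958517 / 3 = 4.319506

4.3195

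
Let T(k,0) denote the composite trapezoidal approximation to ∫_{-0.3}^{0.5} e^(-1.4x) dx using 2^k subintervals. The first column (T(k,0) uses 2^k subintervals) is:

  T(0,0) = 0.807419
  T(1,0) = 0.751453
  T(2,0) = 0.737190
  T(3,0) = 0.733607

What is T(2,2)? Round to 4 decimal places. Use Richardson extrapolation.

0.7324

Richardson extrapolation on the trapezoidal column (denominator 4−1=3):
T(1,1) = (4·0.751453 − 0.807419) / 3 = 0.732798
T(2,1) = 0.737190 + (0.737190 − 0.751453)/3 = 0.732436
T(2,2) = 0.732436 + (0.732436 − 0.732798)/15 = 0.732412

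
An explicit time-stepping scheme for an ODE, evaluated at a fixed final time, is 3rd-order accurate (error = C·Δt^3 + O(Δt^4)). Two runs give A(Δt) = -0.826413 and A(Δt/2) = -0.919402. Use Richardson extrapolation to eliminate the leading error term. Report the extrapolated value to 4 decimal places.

-0.9327

Extrapolated value = (8·A(Δt/2) − A(Δt)) / (8 − 1)
= (8·(-0.919402) − (-0.826413)) / 7
= -6.528803 / 7 = -0.932686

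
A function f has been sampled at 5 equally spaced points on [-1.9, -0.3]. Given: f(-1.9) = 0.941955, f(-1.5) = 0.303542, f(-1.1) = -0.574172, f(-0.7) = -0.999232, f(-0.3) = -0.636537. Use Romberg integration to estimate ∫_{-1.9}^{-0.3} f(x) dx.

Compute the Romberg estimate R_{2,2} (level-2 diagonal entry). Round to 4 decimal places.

-0.4803

R_{0,0} (trapezoid, 1 panel, h=1.6000): 0.244334
R_{1,0} (trapezoid, 2 panels, h=0.8000): -0.337170
R_{2,0} (trapezoid, 4 panels, h=0.4000): -0.446861
R_{1,1} = -0.337170 + (-0.337170 − 0.244334)/3 = -0.531005
R_{2,1} = -0.446861 + (-0.446861 − (-0.337170))/3 = -0.483425
R_{2,2} = -0.483425 + (-0.483425 − (-0.531005))/15 = -0.480253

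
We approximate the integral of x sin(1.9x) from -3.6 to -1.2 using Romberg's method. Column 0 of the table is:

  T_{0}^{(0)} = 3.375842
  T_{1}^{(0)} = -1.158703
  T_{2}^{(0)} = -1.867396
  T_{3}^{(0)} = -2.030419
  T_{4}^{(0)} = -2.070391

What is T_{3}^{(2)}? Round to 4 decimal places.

Richardson extrapolation on the trapezoidal column (denominator 4−1=3):
T_{2}^{(1)} = -1.867396 + (-1.867396 − (-1.158703))/3 = -2.103627
T_{3}^{(1)} = (4·(-2.030419) − (-1.867396)) / 3 = -2.084760
T_{3}^{(2)} = (16·(-2.084760) − (-2.103627)) / 15 = -2.083502

-2.0835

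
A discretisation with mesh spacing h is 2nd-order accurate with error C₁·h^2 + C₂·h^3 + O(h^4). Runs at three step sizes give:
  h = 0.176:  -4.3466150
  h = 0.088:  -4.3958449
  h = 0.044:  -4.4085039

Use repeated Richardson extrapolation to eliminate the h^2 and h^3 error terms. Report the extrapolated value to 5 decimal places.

First eliminate the h^2 term (factor 2^2 = 4):
  B₁ = (4·(-4.3958449) − (-4.3466150))/3 = -4.4122549
  B₂ = (4·(-4.4085039) − (-4.3958449))/3 = -4.4127236
Then eliminate the h^3 term (factor 2^3 = 8):
  (8·(-4.4127236) − (-4.4122549))/7 = -4.4127906

-4.41279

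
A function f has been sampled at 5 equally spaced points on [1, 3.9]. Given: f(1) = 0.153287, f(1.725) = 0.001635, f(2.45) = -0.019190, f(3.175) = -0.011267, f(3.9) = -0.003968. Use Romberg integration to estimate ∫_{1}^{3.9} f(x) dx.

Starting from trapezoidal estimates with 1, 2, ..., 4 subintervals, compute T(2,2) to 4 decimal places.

T(0,0) (trapezoid, 1 panel, h=2.9000): 0.216513
T(1,0) (trapezoid, 2 panels, h=1.4500): 0.080431
T(2,0) (trapezoid, 4 panels, h=0.7250): 0.033232
T(1,1) = 0.080431 + (0.080431 − 0.216513)/3 = 0.035070
T(2,1) = 0.033232 + (0.033232 − 0.080431)/3 = 0.017499
T(2,2) = 0.017499 + (0.017499 − 0.035070)/15 = 0.016328

0.0163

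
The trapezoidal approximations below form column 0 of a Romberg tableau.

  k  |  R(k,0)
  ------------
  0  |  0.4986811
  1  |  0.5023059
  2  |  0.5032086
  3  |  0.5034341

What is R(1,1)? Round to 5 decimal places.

0.50351

Richardson extrapolation on the trapezoidal column (denominator 4−1=3):
R(1,1) = 0.5023059 + (0.5023059 − 0.4986811)/3 = 0.5035142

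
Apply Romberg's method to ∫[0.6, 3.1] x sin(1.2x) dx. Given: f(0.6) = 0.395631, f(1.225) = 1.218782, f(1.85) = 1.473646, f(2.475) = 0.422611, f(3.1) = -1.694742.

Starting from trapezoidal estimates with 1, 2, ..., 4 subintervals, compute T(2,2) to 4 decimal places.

1.6976

T(0,0) (trapezoid, 1 panel, h=2.5000): -1.623889
T(1,0) (trapezoid, 2 panels, h=1.2500): 1.030113
T(2,0) (trapezoid, 4 panels, h=0.6250): 1.540927
T(1,1) = 1.030113 + (1.030113 − (-1.623889))/3 = 1.914780
T(2,1) = 1.540927 + (1.540927 − 1.030113)/3 = 1.711198
T(2,2) = 1.711198 + (1.711198 − 1.914780)/15 = 1.697626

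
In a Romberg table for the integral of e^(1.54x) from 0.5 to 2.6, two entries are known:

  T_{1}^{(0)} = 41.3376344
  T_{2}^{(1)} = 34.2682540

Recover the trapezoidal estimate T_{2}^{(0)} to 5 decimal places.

36.03560

From T_{2}^{(1)} = (4·T_{2}^{(0)} − T_{1}^{(0)})/3, solve for T_{2}^{(0)}:
4·T_{2}^{(0)} = 3·34.2682540 + 41.3376344 = 144.1423964
T_{2}^{(0)} = 36.0355991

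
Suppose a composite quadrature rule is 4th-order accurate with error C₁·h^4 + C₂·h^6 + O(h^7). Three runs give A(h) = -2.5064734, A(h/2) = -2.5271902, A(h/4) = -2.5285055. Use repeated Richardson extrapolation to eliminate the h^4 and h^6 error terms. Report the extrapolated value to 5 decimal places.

-2.52859

First eliminate the h^4 term (factor 2^4 = 16):
  B₁ = (16·(-2.5271902) − (-2.5064734))/15 = -2.5285713
  B₂ = (16·(-2.5285055) − (-2.5271902))/15 = -2.5285932
Then eliminate the h^6 term (factor 2^6 = 64):
  (64·(-2.5285932) − (-2.5285713))/63 = -2.5285935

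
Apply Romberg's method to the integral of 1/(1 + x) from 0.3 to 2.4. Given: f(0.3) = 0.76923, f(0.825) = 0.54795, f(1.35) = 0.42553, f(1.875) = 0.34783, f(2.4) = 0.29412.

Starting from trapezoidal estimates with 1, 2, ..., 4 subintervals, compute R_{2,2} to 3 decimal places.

0.962

R_{0,0} (trapezoid, 1 panel, h=2.1000): 1.11652
R_{1,0} (trapezoid, 2 panels, h=1.0500): 1.00507
R_{2,0} (trapezoid, 4 panels, h=0.5250): 0.97282
R_{1,1} = 1.00507 + (1.00507 − 1.11652)/3 = 0.96792
R_{2,1} = 0.97282 + (0.97282 − 1.00507)/3 = 0.96207
R_{2,2} = 0.96207 + (0.96207 − 0.96792)/15 = 0.96168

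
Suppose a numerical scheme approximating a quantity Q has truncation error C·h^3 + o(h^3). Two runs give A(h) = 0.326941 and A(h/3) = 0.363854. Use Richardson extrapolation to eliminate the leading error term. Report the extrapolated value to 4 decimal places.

The leading error scales as h^3; refining by a factor of 3 reduces it by 3^3 = 27.
Extrapolated value = (27·A(h/3) − A(h)) / (27 − 1)
= (27·0.363854 − 0.326941) / 26
= 9.497117 / 26 = 0.365274

0.3653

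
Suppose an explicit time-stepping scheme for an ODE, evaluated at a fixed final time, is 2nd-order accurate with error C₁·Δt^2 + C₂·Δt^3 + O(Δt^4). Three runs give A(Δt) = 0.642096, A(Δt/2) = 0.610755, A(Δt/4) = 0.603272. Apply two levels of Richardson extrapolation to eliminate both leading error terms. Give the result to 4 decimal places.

First eliminate the Δt^2 term (factor 2^2 = 4):
  B₁ = (4·0.610755 − 0.642096)/3 = 0.600308
  B₂ = (4·0.603272 − 0.610755)/3 = 0.600778
Then eliminate the Δt^3 term (factor 2^3 = 8):
  (8·0.600778 − 0.600308)/7 = 0.600845

0.6008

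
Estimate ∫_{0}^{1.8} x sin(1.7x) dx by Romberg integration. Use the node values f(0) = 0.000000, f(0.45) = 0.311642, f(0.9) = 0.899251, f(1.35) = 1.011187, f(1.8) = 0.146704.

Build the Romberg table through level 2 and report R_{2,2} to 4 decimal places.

1.0830

R_{0,0} (trapezoid, 1 panel, h=1.8000): 0.132034
R_{1,0} (trapezoid, 2 panels, h=0.9000): 0.875343
R_{2,0} (trapezoid, 4 panels, h=0.4500): 1.032944
R_{1,1} = 0.875343 + (0.875343 − 0.132034)/3 = 1.123113
R_{2,1} = 1.032944 + (1.032944 − 0.875343)/3 = 1.085478
R_{2,2} = 1.085478 + (1.085478 − 1.123113)/15 = 1.082969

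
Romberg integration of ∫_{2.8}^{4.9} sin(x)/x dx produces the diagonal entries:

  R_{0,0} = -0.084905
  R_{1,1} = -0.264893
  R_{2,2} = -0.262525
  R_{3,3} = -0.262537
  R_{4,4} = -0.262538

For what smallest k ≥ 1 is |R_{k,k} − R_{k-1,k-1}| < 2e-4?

k = 3

|R_{1,1} − R_{0,0}| = 0.179988 ≥ 2e-4
|R_{2,2} − R_{1,1}| = 0.002368 ≥ 2e-4
|R_{3,3} − R_{2,2}| = 0.000012 < 2e-4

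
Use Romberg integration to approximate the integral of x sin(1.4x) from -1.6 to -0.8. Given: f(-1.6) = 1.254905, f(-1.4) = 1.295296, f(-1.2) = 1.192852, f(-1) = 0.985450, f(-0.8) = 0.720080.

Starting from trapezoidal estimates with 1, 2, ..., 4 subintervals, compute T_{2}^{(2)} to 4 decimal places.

T_{0}^{(0)} (trapezoid, 1 panel, h=0.8000): 0.789994
T_{1}^{(0)} (trapezoid, 2 panels, h=0.4000): 0.872138
T_{2}^{(0)} (trapezoid, 4 panels, h=0.2000): 0.892218
T_{1}^{(1)} = 0.872138 + (0.872138 − 0.789994)/3 = 0.899519
T_{2}^{(1)} = 0.892218 + (0.892218 − 0.872138)/3 = 0.898911
T_{2}^{(2)} = 0.898911 + (0.898911 − 0.899519)/15 = 0.898870

0.8989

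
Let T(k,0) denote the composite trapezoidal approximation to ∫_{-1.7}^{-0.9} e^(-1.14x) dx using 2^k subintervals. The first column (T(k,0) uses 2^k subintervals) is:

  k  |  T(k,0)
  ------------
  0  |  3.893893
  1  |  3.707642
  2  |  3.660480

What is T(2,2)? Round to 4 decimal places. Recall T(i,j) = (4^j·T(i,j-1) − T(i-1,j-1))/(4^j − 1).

Richardson extrapolation on the trapezoidal column (denominator 4−1=3):
T(1,1) = (4·3.707642 − 3.893893) / 3 = 3.645558
T(2,1) = (4·3.660480 − 3.707642) / 3 = 3.644759
T(2,2) = 3.644759 + (3.644759 − 3.645558)/15 = 3.644706

3.6447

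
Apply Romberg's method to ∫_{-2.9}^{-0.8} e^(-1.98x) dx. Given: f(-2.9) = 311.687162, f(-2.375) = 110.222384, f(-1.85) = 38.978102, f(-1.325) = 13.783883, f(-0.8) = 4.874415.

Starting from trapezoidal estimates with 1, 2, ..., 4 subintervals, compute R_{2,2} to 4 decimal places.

R_{0,0} (trapezoid, 1 panel, h=2.1000): 332.389656
R_{1,0} (trapezoid, 2 panels, h=1.0500): 207.121835
R_{2,0} (trapezoid, 4 panels, h=0.5250): 168.664208
R_{1,1} = 207.121835 + (207.121835 − 332.389656)/3 = 165.365895
R_{2,1} = 168.664208 + (168.664208 − 207.121835)/3 = 155.844999
R_{2,2} = 155.844999 + (155.844999 − 165.365895)/15 = 155.210273

155.2103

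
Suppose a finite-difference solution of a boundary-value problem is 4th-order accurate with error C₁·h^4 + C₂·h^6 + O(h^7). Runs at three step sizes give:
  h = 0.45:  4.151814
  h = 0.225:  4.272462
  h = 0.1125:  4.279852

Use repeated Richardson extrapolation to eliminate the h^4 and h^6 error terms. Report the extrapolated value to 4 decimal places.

4.2803

First eliminate the h^4 term (factor 2^4 = 16):
  B₁ = (16·4.272462 − 4.151814)/15 = 4.280505
  B₂ = (16·4.279852 − 4.272462)/15 = 4.280345
Then eliminate the h^6 term (factor 2^6 = 64):
  (64·4.280345 − 4.280505)/63 = 4.280342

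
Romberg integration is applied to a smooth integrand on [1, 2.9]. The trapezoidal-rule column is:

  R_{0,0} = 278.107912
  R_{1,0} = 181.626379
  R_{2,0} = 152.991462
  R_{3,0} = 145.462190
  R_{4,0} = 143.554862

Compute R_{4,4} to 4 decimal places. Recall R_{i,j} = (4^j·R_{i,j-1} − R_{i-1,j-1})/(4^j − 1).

142.9168

Richardson extrapolation on the trapezoidal column (denominator 4−1=3):
R_{1,1} = (4·181.626379 − 278.107912) / 3 = 149.465868
R_{2,1} = (4·152.991462 − 181.626379) / 3 = 143.446490
R_{3,1} = (4·145.462190 − 152.991462) / 3 = 142.952433
R_{4,1} = 143.554862 + (143.554862 − 145.462190)/3 = 142.919086
R_{2,2} = (16·143.446490 − 149.465868) / 15 = 143.045198
R_{3,2} = 142.952433 + (142.952433 − 143.446490)/15 = 142.919496
R_{4,2} = 142.919086 + (142.919086 − 142.952433)/15 = 142.916863
R_{3,3} = (64·142.919496 − 143.045198) / 63 = 142.917501
R_{4,3} = 142.916863 + (142.916863 − 142.919496)/63 = 142.916821
R_{4,4} = 142.916821 + (142.916821 − 142.917501)/255 = 142.916818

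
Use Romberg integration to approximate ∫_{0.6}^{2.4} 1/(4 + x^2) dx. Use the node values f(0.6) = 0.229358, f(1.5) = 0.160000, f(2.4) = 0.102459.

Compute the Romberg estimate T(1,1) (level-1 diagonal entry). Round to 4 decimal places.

0.2915

T(0,0) (trapezoid, 1 panel, h=1.8000): 0.298635
T(1,0) (trapezoid, 2 panels, h=0.9000): 0.293318
T(1,1) = 0.293318 + (0.293318 − 0.298635)/3 = 0.291546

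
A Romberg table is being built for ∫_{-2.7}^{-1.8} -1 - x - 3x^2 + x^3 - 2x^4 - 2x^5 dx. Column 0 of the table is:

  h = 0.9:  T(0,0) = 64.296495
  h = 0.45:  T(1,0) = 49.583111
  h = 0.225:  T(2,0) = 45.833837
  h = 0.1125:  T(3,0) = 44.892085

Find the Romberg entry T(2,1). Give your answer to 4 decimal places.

Richardson extrapolation on the trapezoidal column (denominator 4−1=3):
T(2,1) = (4·45.833837 − 49.583111) / 3 = 44.584079

44.5841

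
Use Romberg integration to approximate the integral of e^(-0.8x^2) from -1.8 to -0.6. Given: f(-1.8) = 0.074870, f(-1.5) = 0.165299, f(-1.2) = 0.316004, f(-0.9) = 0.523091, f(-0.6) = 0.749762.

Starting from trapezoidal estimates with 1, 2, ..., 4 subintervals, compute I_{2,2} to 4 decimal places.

0.4212

I_{0,0} (trapezoid, 1 panel, h=1.2000): 0.494779
I_{1,0} (trapezoid, 2 panels, h=0.6000): 0.436992
I_{2,0} (trapezoid, 4 panels, h=0.3000): 0.425013
I_{1,1} = 0.436992 + (0.436992 − 0.494779)/3 = 0.417730
I_{2,1} = 0.425013 + (0.425013 − 0.436992)/3 = 0.421020
I_{2,2} = 0.421020 + (0.421020 − 0.417730)/15 = 0.421239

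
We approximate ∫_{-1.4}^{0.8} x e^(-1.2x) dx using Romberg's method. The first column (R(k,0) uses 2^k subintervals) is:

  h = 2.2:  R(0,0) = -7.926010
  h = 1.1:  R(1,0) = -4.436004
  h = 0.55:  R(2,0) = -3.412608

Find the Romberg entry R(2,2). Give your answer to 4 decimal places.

-3.0581

Richardson extrapolation on the trapezoidal column (denominator 4−1=3):
R(1,1) = (4·(-4.436004) − (-7.926010)) / 3 = -3.272669
R(2,1) = -3.412608 + (-3.412608 − (-4.436004))/3 = -3.071476
R(2,2) = (16·(-3.071476) − (-3.272669)) / 15 = -3.058063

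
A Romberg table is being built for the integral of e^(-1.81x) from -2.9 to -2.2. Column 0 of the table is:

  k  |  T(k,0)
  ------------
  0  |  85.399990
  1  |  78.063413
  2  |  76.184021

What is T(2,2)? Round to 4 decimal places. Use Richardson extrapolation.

Richardson extrapolation on the trapezoidal column (denominator 4−1=3):
T(1,1) = 78.063413 + (78.063413 − 85.399990)/3 = 75.617887
T(2,1) = (4·76.184021 − 78.063413) / 3 = 75.557557
T(2,2) = (16·75.557557 − 75.617887) / 15 = 75.553535

75.5535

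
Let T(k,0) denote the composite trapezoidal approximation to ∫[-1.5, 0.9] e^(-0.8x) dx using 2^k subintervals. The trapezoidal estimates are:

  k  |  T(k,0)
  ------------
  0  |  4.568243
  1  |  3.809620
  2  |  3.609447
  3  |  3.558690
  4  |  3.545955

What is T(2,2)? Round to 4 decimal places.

3.5418

Richardson extrapolation on the trapezoidal column (denominator 4−1=3):
T(1,1) = 3.809620 + (3.809620 − 4.568243)/3 = 3.556746
T(2,1) = (4·3.609447 − 3.809620) / 3 = 3.542723
T(2,2) = 3.542723 + (3.542723 − 3.556746)/15 = 3.541788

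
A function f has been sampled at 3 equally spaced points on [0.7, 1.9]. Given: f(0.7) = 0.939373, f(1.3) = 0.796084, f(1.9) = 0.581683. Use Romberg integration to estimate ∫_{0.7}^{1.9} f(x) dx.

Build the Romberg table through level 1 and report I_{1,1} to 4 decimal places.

0.9411

I_{0,0} (trapezoid, 1 panel, h=1.2000): 0.912634
I_{1,0} (trapezoid, 2 panels, h=0.6000): 0.933967
I_{1,1} = 0.933967 + (0.933967 − 0.912634)/3 = 0.941078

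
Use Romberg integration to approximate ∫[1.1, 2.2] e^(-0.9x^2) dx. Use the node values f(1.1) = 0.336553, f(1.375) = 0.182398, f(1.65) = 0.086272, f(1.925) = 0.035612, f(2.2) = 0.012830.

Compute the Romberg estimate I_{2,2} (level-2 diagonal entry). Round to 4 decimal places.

I_{0,0} (trapezoid, 1 panel, h=1.1000): 0.192161
I_{1,0} (trapezoid, 2 panels, h=0.5500): 0.143530
I_{2,0} (trapezoid, 4 panels, h=0.2750): 0.131718
I_{1,1} = 0.143530 + (0.143530 − 0.192161)/3 = 0.127320
I_{2,1} = 0.131718 + (0.131718 − 0.143530)/3 = 0.127781
I_{2,2} = 0.127781 + (0.127781 − 0.127320)/15 = 0.127812

0.1278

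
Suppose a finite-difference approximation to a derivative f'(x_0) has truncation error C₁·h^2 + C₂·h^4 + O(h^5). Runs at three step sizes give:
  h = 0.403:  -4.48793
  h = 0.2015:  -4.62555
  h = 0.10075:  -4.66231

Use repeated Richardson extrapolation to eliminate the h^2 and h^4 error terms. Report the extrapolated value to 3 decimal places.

-4.675

First eliminate the h^2 term (factor 2^2 = 4):
  B₁ = (4·(-4.62555) − (-4.48793))/3 = -4.67142
  B₂ = (4·(-4.66231) − (-4.62555))/3 = -4.67456
Then eliminate the h^4 term (factor 2^4 = 16):
  (16·(-4.67456) − (-4.67142))/15 = -4.67477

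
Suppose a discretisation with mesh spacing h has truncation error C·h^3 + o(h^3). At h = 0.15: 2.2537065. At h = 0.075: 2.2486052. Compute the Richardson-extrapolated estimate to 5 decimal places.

The leading error scales as h^3; refining by a factor of 2 reduces it by 2^3 = 8.
Extrapolated value = (8·A(h/2) − A(h)) / (8 − 1)
= (8·2.2486052 − 2.2537065) / 7
= 15.7351351 / 7 = 2.2478764

2.24788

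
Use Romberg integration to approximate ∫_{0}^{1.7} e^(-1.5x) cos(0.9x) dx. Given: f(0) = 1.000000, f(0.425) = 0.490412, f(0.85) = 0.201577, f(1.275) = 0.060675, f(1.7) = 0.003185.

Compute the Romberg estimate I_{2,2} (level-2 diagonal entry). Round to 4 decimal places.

0.5114

I_{0,0} (trapezoid, 1 panel, h=1.7000): 0.852707
I_{1,0} (trapezoid, 2 panels, h=0.8500): 0.597694
I_{2,0} (trapezoid, 4 panels, h=0.4250): 0.533059
I_{1,1} = 0.597694 + (0.597694 − 0.852707)/3 = 0.512690
I_{2,1} = 0.533059 + (0.533059 − 0.597694)/3 = 0.511514
I_{2,2} = 0.511514 + (0.511514 − 0.512690)/15 = 0.511436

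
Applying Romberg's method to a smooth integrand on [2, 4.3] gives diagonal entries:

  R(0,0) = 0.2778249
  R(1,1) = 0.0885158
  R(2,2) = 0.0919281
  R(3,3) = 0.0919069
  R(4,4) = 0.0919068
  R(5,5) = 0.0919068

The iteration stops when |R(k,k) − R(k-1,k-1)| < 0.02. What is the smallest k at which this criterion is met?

|R(1,1) − R(0,0)| = 0.1893091 ≥ 0.02
|R(2,2) − R(1,1)| = 0.0034123 < 0.02

k = 2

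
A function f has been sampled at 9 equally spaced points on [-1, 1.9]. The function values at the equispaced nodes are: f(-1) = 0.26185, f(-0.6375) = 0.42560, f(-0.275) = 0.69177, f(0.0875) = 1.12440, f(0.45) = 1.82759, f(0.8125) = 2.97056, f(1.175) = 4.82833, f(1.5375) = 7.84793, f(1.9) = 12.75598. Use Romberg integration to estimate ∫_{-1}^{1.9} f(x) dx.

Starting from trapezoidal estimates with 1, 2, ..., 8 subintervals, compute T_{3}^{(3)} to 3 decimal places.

9.324

T_{0}^{(0)} (trapezoid, 1 panel, h=2.9000): 18.87585
T_{1}^{(0)} (trapezoid, 2 panels, h=1.4500): 12.08793
T_{2}^{(0)} (trapezoid, 4 panels, h=0.7250): 10.04604
T_{3}^{(0)} (trapezoid, 8 panels, h=0.3625): 9.50660
T_{1}^{(1)} = 12.08793 + (12.08793 − 18.87585)/3 = 9.82529
T_{2}^{(1)} = 10.04604 + (10.04604 − 12.08793)/3 = 9.36541
T_{3}^{(1)} = 9.50660 + (9.50660 − 10.04604)/3 = 9.32679
T_{2}^{(2)} = 9.36541 + (9.36541 − 9.82529)/15 = 9.33475
T_{3}^{(2)} = 9.32679 + (9.32679 − 9.36541)/15 = 9.32422
T_{3}^{(3)} = 9.32422 + (9.32422 − 9.33475)/63 = 9.32405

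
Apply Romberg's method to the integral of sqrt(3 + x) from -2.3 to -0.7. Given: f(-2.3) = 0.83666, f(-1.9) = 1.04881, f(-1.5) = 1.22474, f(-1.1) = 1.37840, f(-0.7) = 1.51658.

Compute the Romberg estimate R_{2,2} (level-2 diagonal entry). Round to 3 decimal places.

1.935

R_{0,0} (trapezoid, 1 panel, h=1.6000): 1.88259
R_{1,0} (trapezoid, 2 panels, h=0.8000): 1.92109
R_{2,0} (trapezoid, 4 panels, h=0.4000): 1.93143
R_{1,1} = 1.92109 + (1.92109 − 1.88259)/3 = 1.93392
R_{2,1} = 1.93143 + (1.93143 − 1.92109)/3 = 1.93488
R_{2,2} = 1.93488 + (1.93488 − 1.93392)/15 = 1.93494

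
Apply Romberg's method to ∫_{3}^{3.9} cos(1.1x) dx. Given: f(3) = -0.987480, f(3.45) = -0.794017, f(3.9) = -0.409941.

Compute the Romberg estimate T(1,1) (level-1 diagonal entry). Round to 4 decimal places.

T(0,0) (trapezoid, 1 panel, h=0.9000): -0.628839
T(1,0) (trapezoid, 2 panels, h=0.4500): -0.671727
T(1,1) = -0.671727 + (-0.671727 − (-0.628839))/3 = -0.686023

-0.6860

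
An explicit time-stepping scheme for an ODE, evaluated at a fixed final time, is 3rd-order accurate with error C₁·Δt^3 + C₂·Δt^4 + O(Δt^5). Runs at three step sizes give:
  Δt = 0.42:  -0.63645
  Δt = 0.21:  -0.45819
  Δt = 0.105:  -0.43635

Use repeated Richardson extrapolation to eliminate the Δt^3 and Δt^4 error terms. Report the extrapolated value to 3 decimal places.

First eliminate the Δt^3 term (factor 2^3 = 8):
  B₁ = (8·(-0.45819) − (-0.63645))/7 = -0.43272
  B₂ = (8·(-0.43635) − (-0.45819))/7 = -0.43323
Then eliminate the Δt^4 term (factor 2^4 = 16):
  (16·(-0.43323) − (-0.43272))/15 = -0.43326

-0.433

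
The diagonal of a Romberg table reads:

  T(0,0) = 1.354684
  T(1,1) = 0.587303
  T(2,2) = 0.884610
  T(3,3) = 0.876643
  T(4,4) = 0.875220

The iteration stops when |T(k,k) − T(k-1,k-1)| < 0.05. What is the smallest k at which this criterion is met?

|T(1,1) − T(0,0)| = 0.767381 ≥ 0.05
|T(2,2) − T(1,1)| = 0.297307 ≥ 0.05
|T(3,3) − T(2,2)| = 0.007967 < 0.05

k = 3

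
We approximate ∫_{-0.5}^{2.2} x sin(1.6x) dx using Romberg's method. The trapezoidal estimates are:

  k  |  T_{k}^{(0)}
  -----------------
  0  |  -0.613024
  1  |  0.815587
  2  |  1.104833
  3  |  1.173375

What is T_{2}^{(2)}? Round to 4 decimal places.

Richardson extrapolation on the trapezoidal column (denominator 4−1=3):
T_{1}^{(1)} = (4·0.815587 − (-0.613024)) / 3 = 1.291791
T_{2}^{(1)} = (4·1.104833 − 0.815587) / 3 = 1.201248
T_{2}^{(2)} = (16·1.201248 − 1.291791) / 15 = 1.195212

1.1952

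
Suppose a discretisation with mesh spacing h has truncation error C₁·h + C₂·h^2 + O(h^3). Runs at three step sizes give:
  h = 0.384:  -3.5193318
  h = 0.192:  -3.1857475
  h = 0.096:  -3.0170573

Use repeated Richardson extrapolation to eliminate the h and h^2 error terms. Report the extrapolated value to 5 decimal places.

-2.84710

First eliminate the h term (factor 2^1 = 2):
  B₁ = (2·(-3.1857475) − (-3.5193318))/1 = -2.8521632
  B₂ = (2·(-3.0170573) − (-3.1857475))/1 = -2.8483671
Then eliminate the h^2 term (factor 2^2 = 4):
  (4·(-2.8483671) − (-2.8521632))/3 = -2.8471017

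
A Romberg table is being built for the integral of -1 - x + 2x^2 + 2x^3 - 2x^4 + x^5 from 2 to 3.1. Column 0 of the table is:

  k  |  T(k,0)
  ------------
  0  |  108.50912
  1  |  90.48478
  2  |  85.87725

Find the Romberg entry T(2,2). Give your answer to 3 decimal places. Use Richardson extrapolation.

Richardson extrapolation on the trapezoidal column (denominator 4−1=3):
T(1,1) = (4·90.48478 − 108.50912) / 3 = 84.47667
T(2,1) = 85.87725 + (85.87725 − 90.48478)/3 = 84.34141
T(2,2) = (16·84.34141 − 84.47667) / 15 = 84.33239
(Column j=1 coincides with Simpson's rule on the same nodes.)

84.332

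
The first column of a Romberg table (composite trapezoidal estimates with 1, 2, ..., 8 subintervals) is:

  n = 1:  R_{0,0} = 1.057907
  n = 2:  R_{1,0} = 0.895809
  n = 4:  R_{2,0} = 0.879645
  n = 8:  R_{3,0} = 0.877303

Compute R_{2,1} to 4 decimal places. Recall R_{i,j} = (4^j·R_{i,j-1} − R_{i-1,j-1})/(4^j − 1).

Richardson extrapolation on the trapezoidal column (denominator 4−1=3):
R_{2,1} = 0.879645 + (0.879645 − 0.895809)/3 = 0.874257

0.8743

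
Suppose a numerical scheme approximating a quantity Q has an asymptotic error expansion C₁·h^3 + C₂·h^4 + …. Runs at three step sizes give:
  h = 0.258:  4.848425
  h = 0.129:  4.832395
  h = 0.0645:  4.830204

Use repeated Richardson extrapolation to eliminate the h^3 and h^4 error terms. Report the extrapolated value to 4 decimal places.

First eliminate the h^3 term (factor 2^3 = 8):
  B₁ = (8·4.832395 − 4.848425)/7 = 4.830105
  B₂ = (8·4.830204 − 4.832395)/7 = 4.829891
Then eliminate the h^4 term (factor 2^4 = 16):
  (16·4.829891 − 4.830105)/15 = 4.829877

4.8299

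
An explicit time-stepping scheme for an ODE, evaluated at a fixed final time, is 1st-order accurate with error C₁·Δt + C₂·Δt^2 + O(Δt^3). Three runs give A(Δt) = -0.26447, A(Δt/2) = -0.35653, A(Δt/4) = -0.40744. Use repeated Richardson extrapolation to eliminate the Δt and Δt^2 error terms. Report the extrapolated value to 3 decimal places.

-0.462

First eliminate the Δt term (factor 2^1 = 2):
  B₁ = (2·(-0.35653) − (-0.26447))/1 = -0.44859
  B₂ = (2·(-0.40744) − (-0.35653))/1 = -0.45835
Then eliminate the Δt^2 term (factor 2^2 = 4):
  (4·(-0.45835) − (-0.44859))/3 = -0.46160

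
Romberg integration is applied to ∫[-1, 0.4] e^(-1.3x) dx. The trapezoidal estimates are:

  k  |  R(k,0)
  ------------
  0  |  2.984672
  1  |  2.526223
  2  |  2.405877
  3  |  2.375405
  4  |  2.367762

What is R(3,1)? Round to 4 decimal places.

R(3,1) = 2.375405 + (2.375405 − 2.405877)/3 = 2.365248

2.3652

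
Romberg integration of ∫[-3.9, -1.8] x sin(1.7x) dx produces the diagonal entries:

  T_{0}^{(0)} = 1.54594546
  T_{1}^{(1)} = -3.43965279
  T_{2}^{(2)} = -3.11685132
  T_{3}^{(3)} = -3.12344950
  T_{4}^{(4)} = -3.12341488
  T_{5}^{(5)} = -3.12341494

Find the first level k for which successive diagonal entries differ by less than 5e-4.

|T_{1}^{(1)} − T_{0}^{(0)}| = 4.98559825 ≥ 5e-4
|T_{2}^{(2)} − T_{1}^{(1)}| = 0.32280147 ≥ 5e-4
|T_{3}^{(3)} − T_{2}^{(2)}| = 0.00659818 ≥ 5e-4
|T_{4}^{(4)} − T_{3}^{(3)}| = 0.00003462 < 5e-4

k = 4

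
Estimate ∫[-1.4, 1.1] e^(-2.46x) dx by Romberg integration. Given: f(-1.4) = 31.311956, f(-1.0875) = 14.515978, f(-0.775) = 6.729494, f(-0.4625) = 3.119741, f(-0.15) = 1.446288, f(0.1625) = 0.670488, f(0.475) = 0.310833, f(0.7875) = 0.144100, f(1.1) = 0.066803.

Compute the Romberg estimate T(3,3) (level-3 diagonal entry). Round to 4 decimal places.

T(0,0) (trapezoid, 1 panel, h=2.5000): 39.223449
T(1,0) (trapezoid, 2 panels, h=1.2500): 21.419584
T(2,0) (trapezoid, 4 panels, h=0.6250): 15.109997
T(3,0) (trapezoid, 8 panels, h=0.3125): 13.320719
T(1,1) = 21.419584 + (21.419584 − 39.223449)/3 = 15.484962
T(2,1) = 15.109997 + (15.109997 − 21.419584)/3 = 13.006801
T(3,1) = 13.320719 + (13.320719 − 15.109997)/3 = 12.724293
T(2,2) = 13.006801 + (13.006801 − 15.484962)/15 = 12.841590
T(3,2) = 12.724293 + (12.724293 − 13.006801)/15 = 12.705459
T(3,3) = 12.705459 + (12.705459 − 12.841590)/63 = 12.703298

12.7033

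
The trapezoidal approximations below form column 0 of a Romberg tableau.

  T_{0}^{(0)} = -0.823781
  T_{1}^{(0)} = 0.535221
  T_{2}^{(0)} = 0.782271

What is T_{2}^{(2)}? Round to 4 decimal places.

Richardson extrapolation on the trapezoidal column (denominator 4−1=3):
T_{1}^{(1)} = (4·0.535221 − (-0.823781)) / 3 = 0.988222
T_{2}^{(1)} = (4·0.782271 − 0.535221) / 3 = 0.864621
T_{2}^{(2)} = 0.864621 + (0.864621 − 0.988222)/15 = 0.856381

0.8564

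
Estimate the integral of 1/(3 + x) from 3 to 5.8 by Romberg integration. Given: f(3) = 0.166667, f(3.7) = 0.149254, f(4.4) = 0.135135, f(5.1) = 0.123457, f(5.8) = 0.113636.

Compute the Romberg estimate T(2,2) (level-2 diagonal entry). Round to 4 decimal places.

T(0,0) (trapezoid, 1 panel, h=2.8000): 0.392424
T(1,0) (trapezoid, 2 panels, h=1.4000): 0.385401
T(2,0) (trapezoid, 4 panels, h=0.7000): 0.383598
T(1,1) = 0.385401 + (0.385401 − 0.392424)/3 = 0.383060
T(2,1) = 0.383598 + (0.383598 − 0.385401)/3 = 0.382997
T(2,2) = 0.382997 + (0.382997 − 0.383060)/15 = 0.382993

0.3830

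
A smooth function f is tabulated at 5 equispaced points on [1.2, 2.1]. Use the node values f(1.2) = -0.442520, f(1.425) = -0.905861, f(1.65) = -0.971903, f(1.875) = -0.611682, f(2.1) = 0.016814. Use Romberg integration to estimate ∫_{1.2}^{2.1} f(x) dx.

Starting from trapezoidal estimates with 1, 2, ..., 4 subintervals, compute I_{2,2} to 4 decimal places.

-0.6320

I_{0,0} (trapezoid, 1 panel, h=0.9000): -0.191568
I_{1,0} (trapezoid, 2 panels, h=0.4500): -0.533140
I_{2,0} (trapezoid, 4 panels, h=0.2250): -0.608017
I_{1,1} = -0.533140 + (-0.533140 − (-0.191568))/3 = -0.646997
I_{2,1} = -0.608017 + (-0.608017 − (-0.533140))/3 = -0.632976
I_{2,2} = -0.632976 + (-0.632976 − (-0.646997))/15 = -0.632041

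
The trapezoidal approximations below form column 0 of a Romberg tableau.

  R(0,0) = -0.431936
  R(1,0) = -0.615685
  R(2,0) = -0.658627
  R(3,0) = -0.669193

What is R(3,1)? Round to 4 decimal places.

-0.6727

Richardson extrapolation on the trapezoidal column (denominator 4−1=3):
R(3,1) = (4·(-0.669193) − (-0.658627)) / 3 = -0.672715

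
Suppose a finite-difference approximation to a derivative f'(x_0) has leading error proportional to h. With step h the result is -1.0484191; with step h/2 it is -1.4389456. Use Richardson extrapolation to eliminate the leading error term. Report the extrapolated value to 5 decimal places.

-1.82947

Extrapolated value = (2·A(h/2) − A(h)) / (2 − 1)
= (2·(-1.4389456) − (-1.0484191)) / 1
= -1.8294721 / 1 = -1.8294721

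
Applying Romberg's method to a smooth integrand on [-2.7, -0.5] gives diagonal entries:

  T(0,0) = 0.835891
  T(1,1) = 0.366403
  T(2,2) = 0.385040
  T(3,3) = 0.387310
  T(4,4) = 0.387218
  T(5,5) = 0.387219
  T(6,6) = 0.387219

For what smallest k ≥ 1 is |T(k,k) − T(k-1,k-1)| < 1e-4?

k = 4

|T(1,1) − T(0,0)| = 0.469488 ≥ 1e-4
|T(2,2) − T(1,1)| = 0.018637 ≥ 1e-4
|T(3,3) − T(2,2)| = 0.002270 ≥ 1e-4
|T(4,4) − T(3,3)| = 0.000092 < 1e-4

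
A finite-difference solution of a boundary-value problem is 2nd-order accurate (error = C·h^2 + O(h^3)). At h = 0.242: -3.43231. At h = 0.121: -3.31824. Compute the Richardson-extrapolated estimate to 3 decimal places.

The leading error scales as h^2; refining by a factor of 2 reduces it by 2^2 = 4.
Extrapolated value = (4·A(h/2) − A(h)) / (4 − 1)
= (4·(-3.31824) − (-3.43231)) / 3
= -9.84065 / 3 = -3.28022

-3.280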